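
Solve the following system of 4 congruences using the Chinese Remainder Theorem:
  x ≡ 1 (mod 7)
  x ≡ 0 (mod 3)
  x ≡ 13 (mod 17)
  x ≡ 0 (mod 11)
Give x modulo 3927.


Product of moduli M = 7 · 3 · 17 · 11 = 3927.
Merge one congruence at a time:
  Start: x ≡ 1 (mod 7).
  Combine with x ≡ 0 (mod 3); new modulus lcm = 21.
    Write x = 1 + 7·t and substitute into x ≡ 0 (mod 3): 7·t ≡ 0 − 1 = -1 (mod 3).
    Reduce coefficients mod 3: 1·t ≡ 2 (mod 3).
    So t ≡ 2 (mod 3).
    Then x = 1 + 7·2 = 15, valid modulo lcm(7, 3) = 21: x ≡ 15 (mod 21).
  Combine with x ≡ 13 (mod 17); new modulus lcm = 357.
    Write x = 15 + 21·t and substitute into x ≡ 13 (mod 17): 21·t ≡ 13 − 15 = -2 (mod 17).
    Reduce coefficients mod 17: 4·t ≡ 15 (mod 17).
    The inverse of 4 mod 17 is 13 (since 4·13 = 52 = 3·17 + 1), so t ≡ 13·15 = 195 ≡ 8 (mod 17).
    Then x = 15 + 21·8 = 183, valid modulo lcm(21, 17) = 357: x ≡ 183 (mod 357).
  Combine with x ≡ 0 (mod 11); new modulus lcm = 3927.
    Write x = 183 + 357·t and substitute into x ≡ 0 (mod 11): 357·t ≡ 0 − 183 = -183 (mod 11).
    Reduce coefficients mod 11: 5·t ≡ 4 (mod 11).
    The inverse of 5 mod 11 is 9 (since 5·9 = 45 = 4·11 + 1), so t ≡ 9·4 = 36 ≡ 3 (mod 11).
    Then x = 183 + 357·3 = 1254, valid modulo lcm(357, 11) = 3927: x ≡ 1254 (mod 3927).
Verify against each original: 1254 mod 7 = 1, 1254 mod 3 = 0, 1254 mod 17 = 13, 1254 mod 11 = 0.

x ≡ 1254 (mod 3927).


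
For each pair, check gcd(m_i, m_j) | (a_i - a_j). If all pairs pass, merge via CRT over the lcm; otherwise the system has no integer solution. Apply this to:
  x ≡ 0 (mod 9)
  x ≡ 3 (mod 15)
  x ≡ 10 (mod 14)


Moduli 9, 15, 14 are not pairwise coprime, so CRT works modulo lcm(m_i) when all pairwise compatibility conditions hold.
Pairwise compatibility: gcd(m_i, m_j) must divide a_i - a_j for every pair.
Merge one congruence at a time:
  Start: x ≡ 0 (mod 9).
  Combine with x ≡ 3 (mod 15): gcd(9, 15) = 3; 3 - 0 = 3, which IS divisible by 3, so compatible.
    Write x = 0 + 9·t and substitute into x ≡ 3 (mod 15): 9·t ≡ 3 − 0 = 3 (mod 15).
    Divide the congruence (and modulus) by g = 3: 3·t ≡ 1 (mod 5).
    The inverse of 3 mod 5 is 2 (since 3·2 = 6 = 1·5 + 1), so t ≡ 2·1 = 2 ≡ 2 (mod 5).
    Then x = 0 + 9·2 = 18, valid modulo lcm(9, 15) = 45: x ≡ 18 (mod 45).
  Combine with x ≡ 10 (mod 14): gcd(45, 14) = 1; 10 - 18 = -8, which IS divisible by 1, so compatible.
    Write x = 18 + 45·t and substitute into x ≡ 10 (mod 14): 45·t ≡ 10 − 18 = -8 (mod 14).
    Reduce coefficients mod 14: 3·t ≡ 6 (mod 14).
    The inverse of 3 mod 14 is 5 (since 3·5 = 15 = 1·14 + 1), so t ≡ 5·6 = 30 ≡ 2 (mod 14).
    Then x = 18 + 45·2 = 108, valid modulo lcm(45, 14) = 630: x ≡ 108 (mod 630).
Verify: 108 mod 9 = 0, 108 mod 15 = 3, 108 mod 14 = 10.

x ≡ 108 (mod 630).


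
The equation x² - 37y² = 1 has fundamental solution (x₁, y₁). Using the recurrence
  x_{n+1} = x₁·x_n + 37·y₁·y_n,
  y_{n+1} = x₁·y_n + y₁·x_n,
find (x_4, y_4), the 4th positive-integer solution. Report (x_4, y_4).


Step 1: Find the fundamental solution (x₁, y₁) of x² - 37y² = 1.
  Expand √37 as a continued fraction. a₀ = ⌊√37⌋ = 6; iterate m_{k+1} = d_k·a_k − m_k, d_{k+1} = (37 − m_{k+1}²)/d_k, a_{k+1} = ⌊(a₀ + m_{k+1})/d_{k+1}⌋ (starting m₀ = 0, d₀ = 1), with convergents p_k = a_k·p_{k-1} + p_{k-2}, q_k = a_k·q_{k-1} + q_{k-2} (p₋₁ = 1, q₋₁ = 0):
  k = 0: a₀ = 6; p₀/q₀ = 6/1; p₀² − 37·q₀² = 36 − 37 = -1.
  k = 1: m = 6, d = 1, a = ⌊(6 + 6)/1⌋ = 12; p/q = (12·6 + 1)/(12·1 + 0) = 73/12; p² − 37·q² = 5329 − 5328 = 1.
  The first convergent with p² − 37·q² = 1 gives the fundamental solution (x₁, y₁) = (73, 12).
Step 2: Apply the recurrence (x_{n+1}, y_{n+1}) = (x₁x_n + 37y₁y_n, x₁y_n + y₁x_n) repeatedly.
  From (x_1, y_1) = (73, 12): x_2 = 73·73 + 37·12·12 = 10657; y_2 = 73·12 + 12·73 = 1752.
  From (x_2, y_2) = (10657, 1752): x_3 = 73·10657 + 37·12·1752 = 1555849; y_3 = 73·1752 + 12·10657 = 255780.
  From (x_3, y_3) = (1555849, 255780): x_4 = 73·1555849 + 37·12·255780 = 227143297; y_4 = 73·255780 + 12·1555849 = 37342128.
Step 3: Verify x_4² - 37·y_4² = 51594077372030209 - 51594077372030208 = 1 (should be 1). ✓

(x_1, y_1) = (73, 12); (x_4, y_4) = (227143297, 37342128).


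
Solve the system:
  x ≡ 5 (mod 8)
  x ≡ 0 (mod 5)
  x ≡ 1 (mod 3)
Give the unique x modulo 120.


Moduli 8, 5, 3 are pairwise coprime; by CRT there is a unique solution modulo M = 8 · 5 · 3 = 120.
Solve pairwise, accumulating the modulus:
  Start with x ≡ 5 (mod 8).
  Combine with x ≡ 0 (mod 5): since gcd(8, 5) = 1, we get a unique residue mod 40.
    Write x = 5 + 8·t and substitute into x ≡ 0 (mod 5): 8·t ≡ 0 − 5 = -5 (mod 5).
    Reduce coefficients mod 5: 3·t ≡ 0 (mod 5).
    The inverse of 3 mod 5 is 2 (since 3·2 = 6 = 1·5 + 1), so t ≡ 2·0 = 0 ≡ 0 (mod 5).
    Then x = 5 + 8·0 = 5, valid modulo lcm(8, 5) = 40: x ≡ 5 (mod 40).
  Combine with x ≡ 1 (mod 3): since gcd(40, 3) = 1, we get a unique residue mod 120.
    Write x = 5 + 40·t and substitute into x ≡ 1 (mod 3): 40·t ≡ 1 − 5 = -4 (mod 3).
    Reduce coefficients mod 3: 1·t ≡ 2 (mod 3).
    So t ≡ 2 (mod 3).
    Then x = 5 + 40·2 = 85, valid modulo lcm(40, 3) = 120: x ≡ 85 (mod 120).
Verify: 85 mod 8 = 5 ✓, 85 mod 5 = 0 ✓, 85 mod 3 = 1 ✓.

x ≡ 85 (mod 120).


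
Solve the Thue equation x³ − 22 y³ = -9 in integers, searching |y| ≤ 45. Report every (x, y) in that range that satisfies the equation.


The equation is x³ - 22y³ = -9. For fixed y, x³ = 22·y³ − 9, so a solution requires the RHS to be a perfect cube.
Strategy: iterate y from -45 to 45, compute RHS = 22·y³ − 9, and check whether it is a (positive or negative) perfect cube.
Check small values of y:
  y = 0: RHS = -9 is not a perfect cube.
  y = 1: RHS = 13 is not a perfect cube.
  y = -1: RHS = -31 is not a perfect cube.
  y = 2: RHS = 167 is not a perfect cube.
  y = -2: RHS = -185 is not a perfect cube.
  y = 3: RHS = 585 is not a perfect cube.
  y = -3: RHS = -603 is not a perfect cube.
Continuing the search up to |y| = 45 finds no solutions either.
No (x, y) in the scanned range satisfies the equation.

No integer solutions with |y| ≤ 45.


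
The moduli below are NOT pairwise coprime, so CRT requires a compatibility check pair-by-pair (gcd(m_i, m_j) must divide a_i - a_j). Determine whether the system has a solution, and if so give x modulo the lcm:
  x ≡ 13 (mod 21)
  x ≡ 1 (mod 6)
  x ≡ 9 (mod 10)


Moduli 21, 6, 10 are not pairwise coprime, so CRT works modulo lcm(m_i) when all pairwise compatibility conditions hold.
Pairwise compatibility: gcd(m_i, m_j) must divide a_i - a_j for every pair.
Merge one congruence at a time:
  Start: x ≡ 13 (mod 21).
  Combine with x ≡ 1 (mod 6): gcd(21, 6) = 3; 1 - 13 = -12, which IS divisible by 3, so compatible.
    Write x = 13 + 21·t and substitute into x ≡ 1 (mod 6): 21·t ≡ 1 − 13 = -12 (mod 6).
    Divide the congruence (and modulus) by g = 3: 7·t ≡ -4 (mod 2).
    Reduce coefficients mod 2: 1·t ≡ 0 (mod 2).
    So t ≡ 0 (mod 2).
    Then x = 13 + 21·0 = 13, valid modulo lcm(21, 6) = 42: x ≡ 13 (mod 42).
  Combine with x ≡ 9 (mod 10): gcd(42, 10) = 2; 9 - 13 = -4, which IS divisible by 2, so compatible.
    Write x = 13 + 42·t and substitute into x ≡ 9 (mod 10): 42·t ≡ 9 − 13 = -4 (mod 10).
    Divide the congruence (and modulus) by g = 2: 21·t ≡ -2 (mod 5).
    Reduce coefficients mod 5: 1·t ≡ 3 (mod 5).
    So t ≡ 3 (mod 5).
    Then x = 13 + 42·3 = 139, valid modulo lcm(42, 10) = 210: x ≡ 139 (mod 210).
Verify: 139 mod 21 = 13, 139 mod 6 = 1, 139 mod 10 = 9.

x ≡ 139 (mod 210).


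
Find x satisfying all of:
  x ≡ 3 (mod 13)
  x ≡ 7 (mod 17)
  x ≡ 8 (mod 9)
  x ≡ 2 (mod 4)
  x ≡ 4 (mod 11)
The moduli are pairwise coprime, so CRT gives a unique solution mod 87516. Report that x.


Product of moduli M = 13 · 17 · 9 · 4 · 11 = 87516.
Merge one congruence at a time:
  Start: x ≡ 3 (mod 13).
  Combine with x ≡ 7 (mod 17); new modulus lcm = 221.
    Write x = 3 + 13·t and substitute into x ≡ 7 (mod 17): 13·t ≡ 7 − 3 = 4 (mod 17).
    The inverse of 13 mod 17 is 4 (since 13·4 = 52 = 3·17 + 1), so t ≡ 4·4 = 16 ≡ 16 (mod 17).
    Then x = 3 + 13·16 = 211, valid modulo lcm(13, 17) = 221: x ≡ 211 (mod 221).
  Combine with x ≡ 8 (mod 9); new modulus lcm = 1989.
    Write x = 211 + 221·t and substitute into x ≡ 8 (mod 9): 221·t ≡ 8 − 211 = -203 (mod 9).
    Reduce coefficients mod 9: 5·t ≡ 4 (mod 9).
    The inverse of 5 mod 9 is 2 (since 5·2 = 10 = 1·9 + 1), so t ≡ 2·4 = 8 ≡ 8 (mod 9).
    Then x = 211 + 221·8 = 1979, valid modulo lcm(221, 9) = 1989: x ≡ 1979 (mod 1989).
  Combine with x ≡ 2 (mod 4); new modulus lcm = 7956.
    Write x = 1979 + 1989·t and substitute into x ≡ 2 (mod 4): 1989·t ≡ 2 − 1979 = -1977 (mod 4).
    Reduce coefficients mod 4: 1·t ≡ 3 (mod 4).
    So t ≡ 3 (mod 4).
    Then x = 1979 + 1989·3 = 7946, valid modulo lcm(1989, 4) = 7956: x ≡ 7946 (mod 7956).
  Combine with x ≡ 4 (mod 11); new modulus lcm = 87516.
    Write x = 7946 + 7956·t and substitute into x ≡ 4 (mod 11): 7956·t ≡ 4 − 7946 = -7942 (mod 11).
    Reduce coefficients mod 11: 3·t ≡ 0 (mod 11).
    The inverse of 3 mod 11 is 4 (since 3·4 = 12 = 1·11 + 1), so t ≡ 4·0 = 0 ≡ 0 (mod 11).
    Then x = 7946 + 7956·0 = 7946, valid modulo lcm(7956, 11) = 87516: x ≡ 7946 (mod 87516).
Verify against each original: 7946 mod 13 = 3, 7946 mod 17 = 7, 7946 mod 9 = 8, 7946 mod 4 = 2, 7946 mod 11 = 4.

x ≡ 7946 (mod 87516).


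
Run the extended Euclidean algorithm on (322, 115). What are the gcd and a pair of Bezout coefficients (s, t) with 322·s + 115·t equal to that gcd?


Euclidean algorithm on (322, 115) — divide until remainder is 0:
  322 = 2 · 115 + 92
  115 = 1 · 92 + 23
  92 = 4 · 23 + 0
gcd(322, 115) = 23.
Track Bezout coefficients alongside the remainders: start with r₀ = 322 = a·1 + b·0 (s = 1, t = 0) and r₁ = 115 = a·0 + b·1 (s = 0, t = 1); each new remainder r_{k+1} = r_{k-1} − q_k·r_k inherits s_{k+1} = s_{k-1} − q_k·s_k, t_{k+1} = t_{k-1} − q_k·t_k, so r_k = a·s_k + b·t_k at every step:
  q = 2: r = 92, s = 1 − 2·0 = 1, t = 0 − 2·1 = -2  (check: 322·1 + 115·(-2) = 92)
  q = 1: r = 23, s = 0 − 1·1 = -1, t = 1 − 1·(-2) = 3  (check: 322·(-1) + 115·3 = 23)
The row with r = 23 (the gcd) gives the Bezout coefficients s = -1, t = 3.
Result: 322 · (-1) + 115 · (3) = 23.

gcd(322, 115) = 23; s = -1, t = 3 (check: 322·(-1) + 115·3 = 23).


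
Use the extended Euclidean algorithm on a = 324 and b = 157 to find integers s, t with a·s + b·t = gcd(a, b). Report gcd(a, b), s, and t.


Euclidean algorithm on (324, 157) — divide until remainder is 0:
  324 = 2 · 157 + 10
  157 = 15 · 10 + 7
  10 = 1 · 7 + 3
  7 = 2 · 3 + 1
  3 = 3 · 1 + 0
gcd(324, 157) = 1.
Track Bezout coefficients alongside the remainders: start with r₀ = 324 = a·1 + b·0 (s = 1, t = 0) and r₁ = 157 = a·0 + b·1 (s = 0, t = 1); each new remainder r_{k+1} = r_{k-1} − q_k·r_k inherits s_{k+1} = s_{k-1} − q_k·s_k, t_{k+1} = t_{k-1} − q_k·t_k, so r_k = a·s_k + b·t_k at every step:
  q = 2: r = 10, s = 1 − 2·0 = 1, t = 0 − 2·1 = -2  (check: 324·1 + 157·(-2) = 10)
  q = 15: r = 7, s = 0 − 15·1 = -15, t = 1 − 15·(-2) = 31  (check: 324·(-15) + 157·31 = 7)
  q = 1: r = 3, s = 1 − 1·(-15) = 16, t = -2 − 1·31 = -33  (check: 324·16 + 157·(-33) = 3)
  q = 2: r = 1, s = -15 − 2·16 = -47, t = 31 − 2·(-33) = 97  (check: 324·(-47) + 157·97 = 1)
The row with r = 1 (the gcd) gives the Bezout coefficients s = -47, t = 97.
Result: 324 · (-47) + 157 · (97) = 1.

gcd(324, 157) = 1; s = -47, t = 97 (check: 324·(-47) + 157·97 = 1).


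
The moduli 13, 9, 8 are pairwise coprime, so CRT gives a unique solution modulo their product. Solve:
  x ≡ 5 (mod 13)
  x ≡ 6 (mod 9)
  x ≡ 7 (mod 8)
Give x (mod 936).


Moduli 13, 9, 8 are pairwise coprime; by CRT there is a unique solution modulo M = 13 · 9 · 8 = 936.
Solve pairwise, accumulating the modulus:
  Start with x ≡ 5 (mod 13).
  Combine with x ≡ 6 (mod 9): since gcd(13, 9) = 1, we get a unique residue mod 117.
    Write x = 5 + 13·t and substitute into x ≡ 6 (mod 9): 13·t ≡ 6 − 5 = 1 (mod 9).
    Reduce coefficients mod 9: 4·t ≡ 1 (mod 9).
    The inverse of 4 mod 9 is 7 (since 4·7 = 28 = 3·9 + 1), so t ≡ 7·1 = 7 ≡ 7 (mod 9).
    Then x = 5 + 13·7 = 96, valid modulo lcm(13, 9) = 117: x ≡ 96 (mod 117).
  Combine with x ≡ 7 (mod 8): since gcd(117, 8) = 1, we get a unique residue mod 936.
    Write x = 96 + 117·t and substitute into x ≡ 7 (mod 8): 117·t ≡ 7 − 96 = -89 (mod 8).
    Reduce coefficients mod 8: 5·t ≡ 7 (mod 8).
    The inverse of 5 mod 8 is 5 (since 5·5 = 25 = 3·8 + 1), so t ≡ 5·7 = 35 ≡ 3 (mod 8).
    Then x = 96 + 117·3 = 447, valid modulo lcm(117, 8) = 936: x ≡ 447 (mod 936).
Verify: 447 mod 13 = 5 ✓, 447 mod 9 = 6 ✓, 447 mod 8 = 7 ✓.

x ≡ 447 (mod 936).


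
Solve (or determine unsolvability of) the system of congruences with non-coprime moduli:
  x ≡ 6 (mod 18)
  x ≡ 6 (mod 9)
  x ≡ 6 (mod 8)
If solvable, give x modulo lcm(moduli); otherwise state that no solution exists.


Moduli 18, 9, 8 are not pairwise coprime, so CRT works modulo lcm(m_i) when all pairwise compatibility conditions hold.
Pairwise compatibility: gcd(m_i, m_j) must divide a_i - a_j for every pair.
Merge one congruence at a time:
  Start: x ≡ 6 (mod 18).
  Combine with x ≡ 6 (mod 9): gcd(18, 9) = 9; 6 - 6 = 0, which IS divisible by 9, so compatible.
    Write x = 6 + 18·t and substitute into x ≡ 6 (mod 9): 18·t ≡ 6 − 6 = 0 (mod 9).
    Divide the congruence (and modulus) by g = 9: 2·t ≡ 0 (mod 1).
    Modulo 1 every t works; take t = 0.
    Then x = 6 + 18·0 = 6, valid modulo lcm(18, 9) = 18: x ≡ 6 (mod 18).
  Combine with x ≡ 6 (mod 8): gcd(18, 8) = 2; 6 - 6 = 0, which IS divisible by 2, so compatible.
    Write x = 6 + 18·t and substitute into x ≡ 6 (mod 8): 18·t ≡ 6 − 6 = 0 (mod 8).
    Divide the congruence (and modulus) by g = 2: 9·t ≡ 0 (mod 4).
    Reduce coefficients mod 4: 1·t ≡ 0 (mod 4).
    So t ≡ 0 (mod 4).
    Then x = 6 + 18·0 = 6, valid modulo lcm(18, 8) = 72: x ≡ 6 (mod 72).
Verify: 6 mod 18 = 6, 6 mod 9 = 6, 6 mod 8 = 6.

x ≡ 6 (mod 72).


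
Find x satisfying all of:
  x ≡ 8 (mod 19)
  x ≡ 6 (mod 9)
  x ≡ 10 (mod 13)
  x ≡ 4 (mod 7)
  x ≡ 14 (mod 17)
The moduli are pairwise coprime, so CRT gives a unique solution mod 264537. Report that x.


Product of moduli M = 19 · 9 · 13 · 7 · 17 = 264537.
Merge one congruence at a time:
  Start: x ≡ 8 (mod 19).
  Combine with x ≡ 6 (mod 9); new modulus lcm = 171.
    Write x = 8 + 19·t and substitute into x ≡ 6 (mod 9): 19·t ≡ 6 − 8 = -2 (mod 9).
    Reduce coefficients mod 9: 1·t ≡ 7 (mod 9).
    So t ≡ 7 (mod 9).
    Then x = 8 + 19·7 = 141, valid modulo lcm(19, 9) = 171: x ≡ 141 (mod 171).
  Combine with x ≡ 10 (mod 13); new modulus lcm = 2223.
    Write x = 141 + 171·t and substitute into x ≡ 10 (mod 13): 171·t ≡ 10 − 141 = -131 (mod 13).
    Reduce coefficients mod 13: 2·t ≡ 12 (mod 13).
    The inverse of 2 mod 13 is 7 (since 2·7 = 14 = 1·13 + 1), so t ≡ 7·12 = 84 ≡ 6 (mod 13).
    Then x = 141 + 171·6 = 1167, valid modulo lcm(171, 13) = 2223: x ≡ 1167 (mod 2223).
  Combine with x ≡ 4 (mod 7); new modulus lcm = 15561.
    Write x = 1167 + 2223·t and substitute into x ≡ 4 (mod 7): 2223·t ≡ 4 − 1167 = -1163 (mod 7).
    Reduce coefficients mod 7: 4·t ≡ 6 (mod 7).
    The inverse of 4 mod 7 is 2 (since 4·2 = 8 = 1·7 + 1), so t ≡ 2·6 = 12 ≡ 5 (mod 7).
    Then x = 1167 + 2223·5 = 12282, valid modulo lcm(2223, 7) = 15561: x ≡ 12282 (mod 15561).
  Combine with x ≡ 14 (mod 17); new modulus lcm = 264537.
    Write x = 12282 + 15561·t and substitute into x ≡ 14 (mod 17): 15561·t ≡ 14 − 12282 = -12268 (mod 17).
    Reduce coefficients mod 17: 6·t ≡ 6 (mod 17).
    The inverse of 6 mod 17 is 3 (since 6·3 = 18 = 1·17 + 1), so t ≡ 3·6 = 18 ≡ 1 (mod 17).
    Then x = 12282 + 15561·1 = 27843, valid modulo lcm(15561, 17) = 264537: x ≡ 27843 (mod 264537).
Verify against each original: 27843 mod 19 = 8, 27843 mod 9 = 6, 27843 mod 13 = 10, 27843 mod 7 = 4, 27843 mod 17 = 14.

x ≡ 27843 (mod 264537).


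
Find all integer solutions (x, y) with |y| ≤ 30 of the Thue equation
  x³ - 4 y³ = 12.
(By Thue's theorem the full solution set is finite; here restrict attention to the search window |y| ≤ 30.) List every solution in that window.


The equation is x³ - 4y³ = 12. For fixed y, x³ = 4·y³ + 12, so a solution requires the RHS to be a perfect cube.
Strategy: iterate y from -30 to 30, compute RHS = 4·y³ + 12, and check whether it is a (positive or negative) perfect cube.
Check small values of y:
  y = 0: RHS = 12 is not a perfect cube.
  y = 1: RHS = 16 is not a perfect cube.
  y = -1: RHS = 8 = (2)³ ⇒ x = 2 works.
  y = 2: RHS = 44 is not a perfect cube.
  y = -2: RHS = -20 is not a perfect cube.
  y = 3: RHS = 120 is not a perfect cube.
  y = -3: RHS = -96 is not a perfect cube.
Continuing, at y = 5: RHS = 512 = (8)³ ⇒ x = 8 works.
Searching the remaining y in |y| ≤ 30 finds no further solutions.
Collected solutions: (2, -1), (8, 5).

Solutions (with |y| ≤ 30): (2, -1), (8, 5).


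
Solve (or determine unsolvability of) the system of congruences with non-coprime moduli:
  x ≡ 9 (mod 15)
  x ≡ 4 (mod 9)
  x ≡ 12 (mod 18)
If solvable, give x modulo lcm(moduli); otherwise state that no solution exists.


Moduli 15, 9, 18 are not pairwise coprime, so CRT works modulo lcm(m_i) when all pairwise compatibility conditions hold.
Pairwise compatibility: gcd(m_i, m_j) must divide a_i - a_j for every pair.
Merge one congruence at a time:
  Start: x ≡ 9 (mod 15).
  Combine with x ≡ 4 (mod 9): gcd(15, 9) = 3, and 4 - 9 = -5 is NOT divisible by 3.
    ⇒ system is inconsistent (no integer solution).

No solution (the system is inconsistent).


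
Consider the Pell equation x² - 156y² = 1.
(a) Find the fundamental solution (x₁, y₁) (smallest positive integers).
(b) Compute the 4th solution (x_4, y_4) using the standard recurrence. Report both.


Step 1: Find the fundamental solution (x₁, y₁) of x² - 156y² = 1.
  Expand √156 as a continued fraction. a₀ = ⌊√156⌋ = 12; iterate m_{k+1} = d_k·a_k − m_k, d_{k+1} = (156 − m_{k+1}²)/d_k, a_{k+1} = ⌊(a₀ + m_{k+1})/d_{k+1}⌋ (starting m₀ = 0, d₀ = 1), with convergents p_k = a_k·p_{k-1} + p_{k-2}, q_k = a_k·q_{k-1} + q_{k-2} (p₋₁ = 1, q₋₁ = 0):
  k = 0: a₀ = 12; p₀/q₀ = 12/1; p₀² − 156·q₀² = 144 − 156 = -12.
  k = 1: m = 12, d = 12, a = ⌊(12 + 12)/12⌋ = 2; p/q = (2·12 + 1)/(2·1 + 0) = 25/2; p² − 156·q² = 625 − 624 = 1.
  The first convergent with p² − 156·q² = 1 gives the fundamental solution (x₁, y₁) = (25, 2).
Step 2: Apply the recurrence (x_{n+1}, y_{n+1}) = (x₁x_n + 156y₁y_n, x₁y_n + y₁x_n) repeatedly.
  From (x_1, y_1) = (25, 2): x_2 = 25·25 + 156·2·2 = 1249; y_2 = 25·2 + 2·25 = 100.
  From (x_2, y_2) = (1249, 100): x_3 = 25·1249 + 156·2·100 = 62425; y_3 = 25·100 + 2·1249 = 4998.
  From (x_3, y_3) = (62425, 4998): x_4 = 25·62425 + 156·2·4998 = 3120001; y_4 = 25·4998 + 2·62425 = 249800.
Step 3: Verify x_4² - 156·y_4² = 9734406240001 - 9734406240000 = 1 (should be 1). ✓

(x_1, y_1) = (25, 2); (x_4, y_4) = (3120001, 249800).


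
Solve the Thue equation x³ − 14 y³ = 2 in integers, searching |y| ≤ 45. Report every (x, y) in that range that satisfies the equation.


The equation is x³ - 14y³ = 2. For fixed y, x³ = 14·y³ + 2, so a solution requires the RHS to be a perfect cube.
Strategy: iterate y from -45 to 45, compute RHS = 14·y³ + 2, and check whether it is a (positive or negative) perfect cube.
Check small values of y:
  y = 0: RHS = 2 is not a perfect cube.
  y = 1: RHS = 16 is not a perfect cube.
  y = -1: RHS = -12 is not a perfect cube.
  y = 2: RHS = 114 is not a perfect cube.
  y = -2: RHS = -110 is not a perfect cube.
  y = 3: RHS = 380 is not a perfect cube.
  y = -3: RHS = -376 is not a perfect cube.
Continuing the search up to |y| = 45 finds no solutions either.
No (x, y) in the scanned range satisfies the equation.

No integer solutions with |y| ≤ 45.


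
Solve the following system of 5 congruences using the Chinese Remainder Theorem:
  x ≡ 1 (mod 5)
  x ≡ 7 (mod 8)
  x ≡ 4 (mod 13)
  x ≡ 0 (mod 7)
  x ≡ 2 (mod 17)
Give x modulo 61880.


Product of moduli M = 5 · 8 · 13 · 7 · 17 = 61880.
Merge one congruence at a time:
  Start: x ≡ 1 (mod 5).
  Combine with x ≡ 7 (mod 8); new modulus lcm = 40.
    Write x = 1 + 5·t and substitute into x ≡ 7 (mod 8): 5·t ≡ 7 − 1 = 6 (mod 8).
    The inverse of 5 mod 8 is 5 (since 5·5 = 25 = 3·8 + 1), so t ≡ 5·6 = 30 ≡ 6 (mod 8).
    Then x = 1 + 5·6 = 31, valid modulo lcm(5, 8) = 40: x ≡ 31 (mod 40).
  Combine with x ≡ 4 (mod 13); new modulus lcm = 520.
    Write x = 31 + 40·t and substitute into x ≡ 4 (mod 13): 40·t ≡ 4 − 31 = -27 (mod 13).
    Reduce coefficients mod 13: 1·t ≡ 12 (mod 13).
    So t ≡ 12 (mod 13).
    Then x = 31 + 40·12 = 511, valid modulo lcm(40, 13) = 520: x ≡ 511 (mod 520).
  Combine with x ≡ 0 (mod 7); new modulus lcm = 3640.
    Write x = 511 + 520·t and substitute into x ≡ 0 (mod 7): 520·t ≡ 0 − 511 = -511 (mod 7).
    Reduce coefficients mod 7: 2·t ≡ 0 (mod 7).
    The inverse of 2 mod 7 is 4 (since 2·4 = 8 = 1·7 + 1), so t ≡ 4·0 = 0 ≡ 0 (mod 7).
    Then x = 511 + 520·0 = 511, valid modulo lcm(520, 7) = 3640: x ≡ 511 (mod 3640).
  Combine with x ≡ 2 (mod 17); new modulus lcm = 61880.
    Write x = 511 + 3640·t and substitute into x ≡ 2 (mod 17): 3640·t ≡ 2 − 511 = -509 (mod 17).
    Reduce coefficients mod 17: 2·t ≡ 1 (mod 17).
    The inverse of 2 mod 17 is 9 (since 2·9 = 18 = 1·17 + 1), so t ≡ 9·1 = 9 ≡ 9 (mod 17).
    Then x = 511 + 3640·9 = 33271, valid modulo lcm(3640, 17) = 61880: x ≡ 33271 (mod 61880).
Verify against each original: 33271 mod 5 = 1, 33271 mod 8 = 7, 33271 mod 13 = 4, 33271 mod 7 = 0, 33271 mod 17 = 2.

x ≡ 33271 (mod 61880).


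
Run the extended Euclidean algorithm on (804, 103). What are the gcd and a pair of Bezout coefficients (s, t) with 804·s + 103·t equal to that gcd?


Euclidean algorithm on (804, 103) — divide until remainder is 0:
  804 = 7 · 103 + 83
  103 = 1 · 83 + 20
  83 = 4 · 20 + 3
  20 = 6 · 3 + 2
  3 = 1 · 2 + 1
  2 = 2 · 1 + 0
gcd(804, 103) = 1.
Track Bezout coefficients alongside the remainders: start with r₀ = 804 = a·1 + b·0 (s = 1, t = 0) and r₁ = 103 = a·0 + b·1 (s = 0, t = 1); each new remainder r_{k+1} = r_{k-1} − q_k·r_k inherits s_{k+1} = s_{k-1} − q_k·s_k, t_{k+1} = t_{k-1} − q_k·t_k, so r_k = a·s_k + b·t_k at every step:
  q = 7: r = 83, s = 1 − 7·0 = 1, t = 0 − 7·1 = -7  (check: 804·1 + 103·(-7) = 83)
  q = 1: r = 20, s = 0 − 1·1 = -1, t = 1 − 1·(-7) = 8  (check: 804·(-1) + 103·8 = 20)
  q = 4: r = 3, s = 1 − 4·(-1) = 5, t = -7 − 4·8 = -39  (check: 804·5 + 103·(-39) = 3)
  q = 6: r = 2, s = -1 − 6·5 = -31, t = 8 − 6·(-39) = 242  (check: 804·(-31) + 103·242 = 2)
  q = 1: r = 1, s = 5 − 1·(-31) = 36, t = -39 − 1·242 = -281  (check: 804·36 + 103·(-281) = 1)
The row with r = 1 (the gcd) gives the Bezout coefficients s = 36, t = -281.
Result: 804 · (36) + 103 · (-281) = 1.

gcd(804, 103) = 1; s = 36, t = -281 (check: 804·36 + 103·(-281) = 1).


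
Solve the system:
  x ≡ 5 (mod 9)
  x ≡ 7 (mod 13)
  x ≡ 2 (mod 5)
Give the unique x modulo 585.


Moduli 9, 13, 5 are pairwise coprime; by CRT there is a unique solution modulo M = 9 · 13 · 5 = 585.
Solve pairwise, accumulating the modulus:
  Start with x ≡ 5 (mod 9).
  Combine with x ≡ 7 (mod 13): since gcd(9, 13) = 1, we get a unique residue mod 117.
    Write x = 5 + 9·t and substitute into x ≡ 7 (mod 13): 9·t ≡ 7 − 5 = 2 (mod 13).
    The inverse of 9 mod 13 is 3 (since 9·3 = 27 = 2·13 + 1), so t ≡ 3·2 = 6 ≡ 6 (mod 13).
    Then x = 5 + 9·6 = 59, valid modulo lcm(9, 13) = 117: x ≡ 59 (mod 117).
  Combine with x ≡ 2 (mod 5): since gcd(117, 5) = 1, we get a unique residue mod 585.
    Write x = 59 + 117·t and substitute into x ≡ 2 (mod 5): 117·t ≡ 2 − 59 = -57 (mod 5).
    Reduce coefficients mod 5: 2·t ≡ 3 (mod 5).
    The inverse of 2 mod 5 is 3 (since 2·3 = 6 = 1·5 + 1), so t ≡ 3·3 = 9 ≡ 4 (mod 5).
    Then x = 59 + 117·4 = 527, valid modulo lcm(117, 5) = 585: x ≡ 527 (mod 585).
Verify: 527 mod 9 = 5 ✓, 527 mod 13 = 7 ✓, 527 mod 5 = 2 ✓.

x ≡ 527 (mod 585).


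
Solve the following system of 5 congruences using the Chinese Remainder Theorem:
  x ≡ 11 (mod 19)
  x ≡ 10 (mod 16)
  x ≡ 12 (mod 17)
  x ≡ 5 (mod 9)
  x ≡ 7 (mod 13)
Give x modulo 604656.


Product of moduli M = 19 · 16 · 17 · 9 · 13 = 604656.
Merge one congruence at a time:
  Start: x ≡ 11 (mod 19).
  Combine with x ≡ 10 (mod 16); new modulus lcm = 304.
    Write x = 11 + 19·t and substitute into x ≡ 10 (mod 16): 19·t ≡ 10 − 11 = -1 (mod 16).
    Reduce coefficients mod 16: 3·t ≡ 15 (mod 16).
    The inverse of 3 mod 16 is 11 (since 3·11 = 33 = 2·16 + 1), so t ≡ 11·15 = 165 ≡ 5 (mod 16).
    Then x = 11 + 19·5 = 106, valid modulo lcm(19, 16) = 304: x ≡ 106 (mod 304).
  Combine with x ≡ 12 (mod 17); new modulus lcm = 5168.
    Write x = 106 + 304·t and substitute into x ≡ 12 (mod 17): 304·t ≡ 12 − 106 = -94 (mod 17).
    Reduce coefficients mod 17: 15·t ≡ 8 (mod 17).
    The inverse of 15 mod 17 is 8 (since 15·8 = 120 = 7·17 + 1), so t ≡ 8·8 = 64 ≡ 13 (mod 17).
    Then x = 106 + 304·13 = 4058, valid modulo lcm(304, 17) = 5168: x ≡ 4058 (mod 5168).
  Combine with x ≡ 5 (mod 9); new modulus lcm = 46512.
    Write x = 4058 + 5168·t and substitute into x ≡ 5 (mod 9): 5168·t ≡ 5 − 4058 = -4053 (mod 9).
    Reduce coefficients mod 9: 2·t ≡ 6 (mod 9).
    The inverse of 2 mod 9 is 5 (since 2·5 = 10 = 1·9 + 1), so t ≡ 5·6 = 30 ≡ 3 (mod 9).
    Then x = 4058 + 5168·3 = 19562, valid modulo lcm(5168, 9) = 46512: x ≡ 19562 (mod 46512).
  Combine with x ≡ 7 (mod 13); new modulus lcm = 604656.
    Write x = 19562 + 46512·t and substitute into x ≡ 7 (mod 13): 46512·t ≡ 7 − 19562 = -19555 (mod 13).
    Reduce coefficients mod 13: 11·t ≡ 10 (mod 13).
    The inverse of 11 mod 13 is 6 (since 11·6 = 66 = 5·13 + 1), so t ≡ 6·10 = 60 ≡ 8 (mod 13).
    Then x = 19562 + 46512·8 = 391658, valid modulo lcm(46512, 13) = 604656: x ≡ 391658 (mod 604656).
Verify against each original: 391658 mod 19 = 11, 391658 mod 16 = 10, 391658 mod 17 = 12, 391658 mod 9 = 5, 391658 mod 13 = 7.

x ≡ 391658 (mod 604656).


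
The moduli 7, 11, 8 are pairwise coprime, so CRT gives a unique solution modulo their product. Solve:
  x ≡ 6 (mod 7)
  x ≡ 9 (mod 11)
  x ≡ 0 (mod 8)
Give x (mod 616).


Moduli 7, 11, 8 are pairwise coprime; by CRT there is a unique solution modulo M = 7 · 11 · 8 = 616.
Solve pairwise, accumulating the modulus:
  Start with x ≡ 6 (mod 7).
  Combine with x ≡ 9 (mod 11): since gcd(7, 11) = 1, we get a unique residue mod 77.
    Write x = 6 + 7·t and substitute into x ≡ 9 (mod 11): 7·t ≡ 9 − 6 = 3 (mod 11).
    The inverse of 7 mod 11 is 8 (since 7·8 = 56 = 5·11 + 1), so t ≡ 8·3 = 24 ≡ 2 (mod 11).
    Then x = 6 + 7·2 = 20, valid modulo lcm(7, 11) = 77: x ≡ 20 (mod 77).
  Combine with x ≡ 0 (mod 8): since gcd(77, 8) = 1, we get a unique residue mod 616.
    Write x = 20 + 77·t and substitute into x ≡ 0 (mod 8): 77·t ≡ 0 − 20 = -20 (mod 8).
    Reduce coefficients mod 8: 5·t ≡ 4 (mod 8).
    The inverse of 5 mod 8 is 5 (since 5·5 = 25 = 3·8 + 1), so t ≡ 5·4 = 20 ≡ 4 (mod 8).
    Then x = 20 + 77·4 = 328, valid modulo lcm(77, 8) = 616: x ≡ 328 (mod 616).
Verify: 328 mod 7 = 6 ✓, 328 mod 11 = 9 ✓, 328 mod 8 = 0 ✓.

x ≡ 328 (mod 616).


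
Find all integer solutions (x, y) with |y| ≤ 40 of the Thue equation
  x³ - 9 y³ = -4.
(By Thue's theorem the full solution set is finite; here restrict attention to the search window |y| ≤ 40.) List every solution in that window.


The equation is x³ - 9y³ = -4. For fixed y, x³ = 9·y³ − 4, so a solution requires the RHS to be a perfect cube.
Strategy: iterate y from -40 to 40, compute RHS = 9·y³ − 4, and check whether it is a (positive or negative) perfect cube.
Check small values of y:
  y = 0: RHS = -4 is not a perfect cube.
  y = 1: RHS = 5 is not a perfect cube.
  y = -1: RHS = -13 is not a perfect cube.
  y = 2: RHS = 68 is not a perfect cube.
  y = -2: RHS = -76 is not a perfect cube.
  y = 3: RHS = 239 is not a perfect cube.
  y = -3: RHS = -247 is not a perfect cube.
Continuing the search up to |y| = 40 finds no solutions either.
No (x, y) in the scanned range satisfies the equation.

No integer solutions with |y| ≤ 40.


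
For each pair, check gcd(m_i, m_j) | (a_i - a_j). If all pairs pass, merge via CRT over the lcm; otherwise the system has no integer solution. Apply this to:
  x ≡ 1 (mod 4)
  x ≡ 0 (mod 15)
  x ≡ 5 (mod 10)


Moduli 4, 15, 10 are not pairwise coprime, so CRT works modulo lcm(m_i) when all pairwise compatibility conditions hold.
Pairwise compatibility: gcd(m_i, m_j) must divide a_i - a_j for every pair.
Merge one congruence at a time:
  Start: x ≡ 1 (mod 4).
  Combine with x ≡ 0 (mod 15): gcd(4, 15) = 1; 0 - 1 = -1, which IS divisible by 1, so compatible.
    Write x = 1 + 4·t and substitute into x ≡ 0 (mod 15): 4·t ≡ 0 − 1 = -1 (mod 15).
    Reduce coefficients mod 15: 4·t ≡ 14 (mod 15).
    The inverse of 4 mod 15 is 4 (since 4·4 = 16 = 1·15 + 1), so t ≡ 4·14 = 56 ≡ 11 (mod 15).
    Then x = 1 + 4·11 = 45, valid modulo lcm(4, 15) = 60: x ≡ 45 (mod 60).
  Combine with x ≡ 5 (mod 10): gcd(60, 10) = 10; 5 - 45 = -40, which IS divisible by 10, so compatible.
    Write x = 45 + 60·t and substitute into x ≡ 5 (mod 10): 60·t ≡ 5 − 45 = -40 (mod 10).
    Divide the congruence (and modulus) by g = 10: 6·t ≡ -4 (mod 1).
    Modulo 1 every t works; take t = 0.
    Then x = 45 + 60·0 = 45, valid modulo lcm(60, 10) = 60: x ≡ 45 (mod 60).
Verify: 45 mod 4 = 1, 45 mod 15 = 0, 45 mod 10 = 5.

x ≡ 45 (mod 60).


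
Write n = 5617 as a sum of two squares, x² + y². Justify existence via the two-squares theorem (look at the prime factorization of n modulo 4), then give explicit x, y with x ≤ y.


Step 1: Factor n = 5617 = 41 · 137.
Step 2: Check the mod-4 condition on each prime factor: 41 ≡ 1 (mod 4), exponent 1; 137 ≡ 1 (mod 4), exponent 1.
All primes ≡ 3 (mod 4) appear to even exponent (or don't appear), so by the two-squares theorem n IS expressible as a sum of two squares.
Step 3: Build a representation. Here n = 41 · 137 is a product of primes ≡ 1 (mod 4). Each prime p ≡ 1 (mod 4) is itself a sum of two squares; find a² by testing p − a² for a perfect square:
  41: 41 − 1² = 40, 41 − 2² = 37, 41 − 3² = 32, 41 − 4² = 25 = 5² ⇒ 41 = 4² + 5².
  137: 137 − 1² = 136, 137 − 2² = 133, 137 − 3² = 128, 137 − 4² = 121 = 11² ⇒ 137 = 4² + 11².
  Combine using the Brahmagupta–Fibonacci identity (a² + b²)(c² + d²) = (ac − bd)² + (ad + bc)² = (ac + bd)² + (ad − bc)²:
  41 · 137 = 5617: from (4² + 5²)(4² + 11²), take (4·4 − 5·11, 4·11 + 5·4) = (16 − 55, 44 + 20) = (-39, 64); dropping signs (only squares matter) gives (39, 64); check 39² + 64² = 1521 + 4096 = 5617 ✓.
Step 4: Order so x ≤ y and verify: 39² + 64² = 1521 + 4096 = 5617 = n. ✓

n = 5617 = 39² + 64² (one valid representation with x ≤ y).


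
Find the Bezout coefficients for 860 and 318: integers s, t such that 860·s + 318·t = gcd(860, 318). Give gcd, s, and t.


Euclidean algorithm on (860, 318) — divide until remainder is 0:
  860 = 2 · 318 + 224
  318 = 1 · 224 + 94
  224 = 2 · 94 + 36
  94 = 2 · 36 + 22
  36 = 1 · 22 + 14
  22 = 1 · 14 + 8
  14 = 1 · 8 + 6
  8 = 1 · 6 + 2
  6 = 3 · 2 + 0
gcd(860, 318) = 2.
Track Bezout coefficients alongside the remainders: start with r₀ = 860 = a·1 + b·0 (s = 1, t = 0) and r₁ = 318 = a·0 + b·1 (s = 0, t = 1); each new remainder r_{k+1} = r_{k-1} − q_k·r_k inherits s_{k+1} = s_{k-1} − q_k·s_k, t_{k+1} = t_{k-1} − q_k·t_k, so r_k = a·s_k + b·t_k at every step:
  q = 2: r = 224, s = 1 − 2·0 = 1, t = 0 − 2·1 = -2  (check: 860·1 + 318·(-2) = 224)
  q = 1: r = 94, s = 0 − 1·1 = -1, t = 1 − 1·(-2) = 3  (check: 860·(-1) + 318·3 = 94)
  q = 2: r = 36, s = 1 − 2·(-1) = 3, t = -2 − 2·3 = -8  (check: 860·3 + 318·(-8) = 36)
  q = 2: r = 22, s = -1 − 2·3 = -7, t = 3 − 2·(-8) = 19  (check: 860·(-7) + 318·19 = 22)
  q = 1: r = 14, s = 3 − 1·(-7) = 10, t = -8 − 1·19 = -27  (check: 860·10 + 318·(-27) = 14)
  q = 1: r = 8, s = -7 − 1·10 = -17, t = 19 − 1·(-27) = 46  (check: 860·(-17) + 318·46 = 8)
  q = 1: r = 6, s = 10 − 1·(-17) = 27, t = -27 − 1·46 = -73  (check: 860·27 + 318·(-73) = 6)
  q = 1: r = 2, s = -17 − 1·27 = -44, t = 46 − 1·(-73) = 119  (check: 860·(-44) + 318·119 = 2)
The row with r = 2 (the gcd) gives the Bezout coefficients s = -44, t = 119.
Result: 860 · (-44) + 318 · (119) = 2.

gcd(860, 318) = 2; s = -44, t = 119 (check: 860·(-44) + 318·119 = 2).


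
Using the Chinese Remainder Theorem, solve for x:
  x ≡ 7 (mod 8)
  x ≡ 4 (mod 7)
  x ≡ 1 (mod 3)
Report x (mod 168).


Moduli 8, 7, 3 are pairwise coprime; by CRT there is a unique solution modulo M = 8 · 7 · 3 = 168.
Solve pairwise, accumulating the modulus:
  Start with x ≡ 7 (mod 8).
  Combine with x ≡ 4 (mod 7): since gcd(8, 7) = 1, we get a unique residue mod 56.
    Write x = 7 + 8·t and substitute into x ≡ 4 (mod 7): 8·t ≡ 4 − 7 = -3 (mod 7).
    Reduce coefficients mod 7: 1·t ≡ 4 (mod 7).
    So t ≡ 4 (mod 7).
    Then x = 7 + 8·4 = 39, valid modulo lcm(8, 7) = 56: x ≡ 39 (mod 56).
  Combine with x ≡ 1 (mod 3): since gcd(56, 3) = 1, we get a unique residue mod 168.
    Write x = 39 + 56·t and substitute into x ≡ 1 (mod 3): 56·t ≡ 1 − 39 = -38 (mod 3).
    Reduce coefficients mod 3: 2·t ≡ 1 (mod 3).
    The inverse of 2 mod 3 is 2 (since 2·2 = 4 = 1·3 + 1), so t ≡ 2·1 = 2 ≡ 2 (mod 3).
    Then x = 39 + 56·2 = 151, valid modulo lcm(56, 3) = 168: x ≡ 151 (mod 168).
Verify: 151 mod 8 = 7 ✓, 151 mod 7 = 4 ✓, 151 mod 3 = 1 ✓.

x ≡ 151 (mod 168).


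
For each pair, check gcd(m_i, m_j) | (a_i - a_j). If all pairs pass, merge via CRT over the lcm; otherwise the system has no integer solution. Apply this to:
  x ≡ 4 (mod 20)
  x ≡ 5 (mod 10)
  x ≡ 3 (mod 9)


Moduli 20, 10, 9 are not pairwise coprime, so CRT works modulo lcm(m_i) when all pairwise compatibility conditions hold.
Pairwise compatibility: gcd(m_i, m_j) must divide a_i - a_j for every pair.
Merge one congruence at a time:
  Start: x ≡ 4 (mod 20).
  Combine with x ≡ 5 (mod 10): gcd(20, 10) = 10, and 5 - 4 = 1 is NOT divisible by 10.
    ⇒ system is inconsistent (no integer solution).

No solution (the system is inconsistent).


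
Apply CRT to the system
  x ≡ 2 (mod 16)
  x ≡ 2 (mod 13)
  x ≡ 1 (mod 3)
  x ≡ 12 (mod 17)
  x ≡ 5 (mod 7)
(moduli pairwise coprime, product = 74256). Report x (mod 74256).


Product of moduli M = 16 · 13 · 3 · 17 · 7 = 74256.
Merge one congruence at a time:
  Start: x ≡ 2 (mod 16).
  Combine with x ≡ 2 (mod 13); new modulus lcm = 208.
    Write x = 2 + 16·t and substitute into x ≡ 2 (mod 13): 16·t ≡ 2 − 2 = 0 (mod 13).
    Reduce coefficients mod 13: 3·t ≡ 0 (mod 13).
    The inverse of 3 mod 13 is 9 (since 3·9 = 27 = 2·13 + 1), so t ≡ 9·0 = 0 ≡ 0 (mod 13).
    Then x = 2 + 16·0 = 2, valid modulo lcm(16, 13) = 208: x ≡ 2 (mod 208).
  Combine with x ≡ 1 (mod 3); new modulus lcm = 624.
    Write x = 2 + 208·t and substitute into x ≡ 1 (mod 3): 208·t ≡ 1 − 2 = -1 (mod 3).
    Reduce coefficients mod 3: 1·t ≡ 2 (mod 3).
    So t ≡ 2 (mod 3).
    Then x = 2 + 208·2 = 418, valid modulo lcm(208, 3) = 624: x ≡ 418 (mod 624).
  Combine with x ≡ 12 (mod 17); new modulus lcm = 10608.
    Write x = 418 + 624·t and substitute into x ≡ 12 (mod 17): 624·t ≡ 12 − 418 = -406 (mod 17).
    Reduce coefficients mod 17: 12·t ≡ 2 (mod 17).
    The inverse of 12 mod 17 is 10 (since 12·10 = 120 = 7·17 + 1), so t ≡ 10·2 = 20 ≡ 3 (mod 17).
    Then x = 418 + 624·3 = 2290, valid modulo lcm(624, 17) = 10608: x ≡ 2290 (mod 10608).
  Combine with x ≡ 5 (mod 7); new modulus lcm = 74256.
    Write x = 2290 + 10608·t and substitute into x ≡ 5 (mod 7): 10608·t ≡ 5 − 2290 = -2285 (mod 7).
    Reduce coefficients mod 7: 3·t ≡ 4 (mod 7).
    The inverse of 3 mod 7 is 5 (since 3·5 = 15 = 2·7 + 1), so t ≡ 5·4 = 20 ≡ 6 (mod 7).
    Then x = 2290 + 10608·6 = 65938, valid modulo lcm(10608, 7) = 74256: x ≡ 65938 (mod 74256).
Verify against each original: 65938 mod 16 = 2, 65938 mod 13 = 2, 65938 mod 3 = 1, 65938 mod 17 = 12, 65938 mod 7 = 5.

x ≡ 65938 (mod 74256).


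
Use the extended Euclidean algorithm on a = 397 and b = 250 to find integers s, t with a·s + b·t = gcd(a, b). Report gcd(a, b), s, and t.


Euclidean algorithm on (397, 250) — divide until remainder is 0:
  397 = 1 · 250 + 147
  250 = 1 · 147 + 103
  147 = 1 · 103 + 44
  103 = 2 · 44 + 15
  44 = 2 · 15 + 14
  15 = 1 · 14 + 1
  14 = 14 · 1 + 0
gcd(397, 250) = 1.
Track Bezout coefficients alongside the remainders: start with r₀ = 397 = a·1 + b·0 (s = 1, t = 0) and r₁ = 250 = a·0 + b·1 (s = 0, t = 1); each new remainder r_{k+1} = r_{k-1} − q_k·r_k inherits s_{k+1} = s_{k-1} − q_k·s_k, t_{k+1} = t_{k-1} − q_k·t_k, so r_k = a·s_k + b·t_k at every step:
  q = 1: r = 147, s = 1 − 1·0 = 1, t = 0 − 1·1 = -1  (check: 397·1 + 250·(-1) = 147)
  q = 1: r = 103, s = 0 − 1·1 = -1, t = 1 − 1·(-1) = 2  (check: 397·(-1) + 250·2 = 103)
  q = 1: r = 44, s = 1 − 1·(-1) = 2, t = -1 − 1·2 = -3  (check: 397·2 + 250·(-3) = 44)
  q = 2: r = 15, s = -1 − 2·2 = -5, t = 2 − 2·(-3) = 8  (check: 397·(-5) + 250·8 = 15)
  q = 2: r = 14, s = 2 − 2·(-5) = 12, t = -3 − 2·8 = -19  (check: 397·12 + 250·(-19) = 14)
  q = 1: r = 1, s = -5 − 1·12 = -17, t = 8 − 1·(-19) = 27  (check: 397·(-17) + 250·27 = 1)
The row with r = 1 (the gcd) gives the Bezout coefficients s = -17, t = 27.
Result: 397 · (-17) + 250 · (27) = 1.

gcd(397, 250) = 1; s = -17, t = 27 (check: 397·(-17) + 250·27 = 1).


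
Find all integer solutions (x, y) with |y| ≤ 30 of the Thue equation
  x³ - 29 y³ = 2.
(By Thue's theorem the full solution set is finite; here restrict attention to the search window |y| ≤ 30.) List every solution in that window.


The equation is x³ - 29y³ = 2. For fixed y, x³ = 29·y³ + 2, so a solution requires the RHS to be a perfect cube.
Strategy: iterate y from -30 to 30, compute RHS = 29·y³ + 2, and check whether it is a (positive or negative) perfect cube.
Check small values of y:
  y = 0: RHS = 2 is not a perfect cube.
  y = 1: RHS = 31 is not a perfect cube.
  y = -1: RHS = -27 = (-3)³ ⇒ x = -3 works.
  y = 2: RHS = 234 is not a perfect cube.
  y = -2: RHS = -230 is not a perfect cube.
  y = 3: RHS = 785 is not a perfect cube.
  y = -3: RHS = -781 is not a perfect cube.
Continuing the search up to |y| = 30 finds no further solutions beyond those listed.
Collected solutions: (-3, -1).

Solutions (with |y| ≤ 30): (-3, -1).


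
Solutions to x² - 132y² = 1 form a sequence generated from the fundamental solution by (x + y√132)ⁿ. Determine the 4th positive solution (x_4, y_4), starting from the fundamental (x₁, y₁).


Step 1: Find the fundamental solution (x₁, y₁) of x² - 132y² = 1.
  Expand √132 as a continued fraction. a₀ = ⌊√132⌋ = 11; iterate m_{k+1} = d_k·a_k − m_k, d_{k+1} = (132 − m_{k+1}²)/d_k, a_{k+1} = ⌊(a₀ + m_{k+1})/d_{k+1}⌋ (starting m₀ = 0, d₀ = 1), with convergents p_k = a_k·p_{k-1} + p_{k-2}, q_k = a_k·q_{k-1} + q_{k-2} (p₋₁ = 1, q₋₁ = 0):
  k = 0: a₀ = 11; p₀/q₀ = 11/1; p₀² − 132·q₀² = 121 − 132 = -11.
  k = 1: m = 11, d = 11, a = ⌊(11 + 11)/11⌋ = 2; p/q = (2·11 + 1)/(2·1 + 0) = 23/2; p² − 132·q² = 529 − 528 = 1.
  The first convergent with p² − 132·q² = 1 gives the fundamental solution (x₁, y₁) = (23, 2).
Step 2: Apply the recurrence (x_{n+1}, y_{n+1}) = (x₁x_n + 132y₁y_n, x₁y_n + y₁x_n) repeatedly.
  From (x_1, y_1) = (23, 2): x_2 = 23·23 + 132·2·2 = 1057; y_2 = 23·2 + 2·23 = 92.
  From (x_2, y_2) = (1057, 92): x_3 = 23·1057 + 132·2·92 = 48599; y_3 = 23·92 + 2·1057 = 4230.
  From (x_3, y_3) = (48599, 4230): x_4 = 23·48599 + 132·2·4230 = 2234497; y_4 = 23·4230 + 2·48599 = 194488.
Step 3: Verify x_4² - 132·y_4² = 4992976843009 - 4992976843008 = 1 (should be 1). ✓

(x_1, y_1) = (23, 2); (x_4, y_4) = (2234497, 194488).
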